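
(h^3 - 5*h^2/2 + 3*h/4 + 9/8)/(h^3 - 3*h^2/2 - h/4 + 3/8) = (2*h - 3)/(2*h - 1)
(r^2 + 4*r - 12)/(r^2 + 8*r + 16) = (r^2 + 4*r - 12)/(r^2 + 8*r + 16)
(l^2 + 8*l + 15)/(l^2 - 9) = (l + 5)/(l - 3)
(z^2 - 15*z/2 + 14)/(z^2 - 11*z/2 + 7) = (z - 4)/(z - 2)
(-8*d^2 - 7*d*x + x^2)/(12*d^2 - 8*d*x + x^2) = (-8*d^2 - 7*d*x + x^2)/(12*d^2 - 8*d*x + x^2)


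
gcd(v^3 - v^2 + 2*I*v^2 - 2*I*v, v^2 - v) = v^2 - v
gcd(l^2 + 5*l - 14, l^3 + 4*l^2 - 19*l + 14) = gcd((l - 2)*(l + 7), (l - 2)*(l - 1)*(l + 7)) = l^2 + 5*l - 14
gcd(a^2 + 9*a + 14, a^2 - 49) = a + 7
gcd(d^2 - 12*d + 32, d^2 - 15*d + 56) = d - 8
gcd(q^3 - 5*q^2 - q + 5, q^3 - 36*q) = 1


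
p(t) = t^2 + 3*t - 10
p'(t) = 2*t + 3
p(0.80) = -6.96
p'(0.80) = 4.60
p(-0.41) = -11.06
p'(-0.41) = 2.18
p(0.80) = -6.96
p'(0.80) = 4.60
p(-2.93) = -10.21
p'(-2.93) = -2.86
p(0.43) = -8.53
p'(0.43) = 3.86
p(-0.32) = -10.86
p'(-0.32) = 2.36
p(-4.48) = -3.37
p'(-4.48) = -5.96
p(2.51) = 3.83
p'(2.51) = 8.02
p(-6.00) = 8.00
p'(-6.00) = -9.00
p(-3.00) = -10.00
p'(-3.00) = -3.00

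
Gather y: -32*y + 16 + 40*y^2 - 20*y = 40*y^2 - 52*y + 16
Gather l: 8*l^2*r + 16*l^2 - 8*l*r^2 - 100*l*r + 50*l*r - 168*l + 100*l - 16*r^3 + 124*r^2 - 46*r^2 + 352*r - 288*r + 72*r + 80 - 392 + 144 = l^2*(8*r + 16) + l*(-8*r^2 - 50*r - 68) - 16*r^3 + 78*r^2 + 136*r - 168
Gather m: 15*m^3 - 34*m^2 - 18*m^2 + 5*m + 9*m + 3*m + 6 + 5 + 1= 15*m^3 - 52*m^2 + 17*m + 12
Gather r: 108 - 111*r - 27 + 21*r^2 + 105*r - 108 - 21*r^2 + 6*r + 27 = 0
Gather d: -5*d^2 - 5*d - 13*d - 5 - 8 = -5*d^2 - 18*d - 13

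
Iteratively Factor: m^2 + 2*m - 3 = (m - 1)*(m + 3)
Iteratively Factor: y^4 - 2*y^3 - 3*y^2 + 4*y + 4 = (y - 2)*(y^3 - 3*y - 2) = (y - 2)*(y + 1)*(y^2 - y - 2) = (y - 2)^2*(y + 1)*(y + 1)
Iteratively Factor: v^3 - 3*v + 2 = (v - 1)*(v^2 + v - 2) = (v - 1)^2*(v + 2)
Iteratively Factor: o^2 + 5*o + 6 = (o + 3)*(o + 2)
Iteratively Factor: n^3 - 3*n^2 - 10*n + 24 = (n - 2)*(n^2 - n - 12) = (n - 2)*(n + 3)*(n - 4)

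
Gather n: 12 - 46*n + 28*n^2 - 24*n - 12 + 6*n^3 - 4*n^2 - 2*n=6*n^3 + 24*n^2 - 72*n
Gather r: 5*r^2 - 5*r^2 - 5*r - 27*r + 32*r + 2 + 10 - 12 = 0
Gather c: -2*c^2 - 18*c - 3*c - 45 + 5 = -2*c^2 - 21*c - 40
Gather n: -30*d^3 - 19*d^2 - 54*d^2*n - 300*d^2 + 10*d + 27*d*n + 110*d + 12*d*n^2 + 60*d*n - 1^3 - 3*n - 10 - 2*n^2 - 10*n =-30*d^3 - 319*d^2 + 120*d + n^2*(12*d - 2) + n*(-54*d^2 + 87*d - 13) - 11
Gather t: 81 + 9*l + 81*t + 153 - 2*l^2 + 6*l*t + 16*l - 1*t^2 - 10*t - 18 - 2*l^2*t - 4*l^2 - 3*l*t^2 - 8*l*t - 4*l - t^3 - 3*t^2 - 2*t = -6*l^2 + 21*l - t^3 + t^2*(-3*l - 4) + t*(-2*l^2 - 2*l + 69) + 216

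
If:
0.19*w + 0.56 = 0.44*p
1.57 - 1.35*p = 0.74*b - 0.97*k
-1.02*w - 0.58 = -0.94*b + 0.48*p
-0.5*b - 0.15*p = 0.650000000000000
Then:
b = -1.42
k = -2.16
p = 0.39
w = -2.05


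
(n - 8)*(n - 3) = n^2 - 11*n + 24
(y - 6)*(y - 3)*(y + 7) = y^3 - 2*y^2 - 45*y + 126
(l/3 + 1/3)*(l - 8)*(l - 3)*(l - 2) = l^4/3 - 4*l^3 + 11*l^2 - 2*l/3 - 16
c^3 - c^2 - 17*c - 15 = (c - 5)*(c + 1)*(c + 3)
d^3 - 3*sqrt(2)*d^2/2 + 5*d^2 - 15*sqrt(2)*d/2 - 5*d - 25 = (d + 5)*(d - 5*sqrt(2)/2)*(d + sqrt(2))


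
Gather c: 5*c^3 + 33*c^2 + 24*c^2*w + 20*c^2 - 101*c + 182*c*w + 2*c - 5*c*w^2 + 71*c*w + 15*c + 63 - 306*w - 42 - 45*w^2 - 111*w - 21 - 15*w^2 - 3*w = 5*c^3 + c^2*(24*w + 53) + c*(-5*w^2 + 253*w - 84) - 60*w^2 - 420*w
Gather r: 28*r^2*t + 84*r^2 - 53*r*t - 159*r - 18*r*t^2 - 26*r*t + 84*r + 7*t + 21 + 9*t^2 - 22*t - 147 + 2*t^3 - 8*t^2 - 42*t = r^2*(28*t + 84) + r*(-18*t^2 - 79*t - 75) + 2*t^3 + t^2 - 57*t - 126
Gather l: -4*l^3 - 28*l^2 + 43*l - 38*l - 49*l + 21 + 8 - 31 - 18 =-4*l^3 - 28*l^2 - 44*l - 20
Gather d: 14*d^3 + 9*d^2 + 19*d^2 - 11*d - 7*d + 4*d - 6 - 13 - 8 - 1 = 14*d^3 + 28*d^2 - 14*d - 28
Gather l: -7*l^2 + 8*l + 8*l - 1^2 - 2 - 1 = -7*l^2 + 16*l - 4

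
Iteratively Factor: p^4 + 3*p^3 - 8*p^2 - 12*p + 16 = (p + 4)*(p^3 - p^2 - 4*p + 4) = (p - 1)*(p + 4)*(p^2 - 4) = (p - 2)*(p - 1)*(p + 4)*(p + 2)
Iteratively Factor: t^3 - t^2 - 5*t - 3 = (t + 1)*(t^2 - 2*t - 3) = (t + 1)^2*(t - 3)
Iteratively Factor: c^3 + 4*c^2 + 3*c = (c)*(c^2 + 4*c + 3) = c*(c + 3)*(c + 1)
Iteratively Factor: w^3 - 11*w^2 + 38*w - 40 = (w - 4)*(w^2 - 7*w + 10) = (w - 5)*(w - 4)*(w - 2)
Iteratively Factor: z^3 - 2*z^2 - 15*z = (z + 3)*(z^2 - 5*z) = z*(z + 3)*(z - 5)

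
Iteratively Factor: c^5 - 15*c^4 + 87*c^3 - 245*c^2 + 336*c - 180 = (c - 3)*(c^4 - 12*c^3 + 51*c^2 - 92*c + 60) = (c - 3)*(c - 2)*(c^3 - 10*c^2 + 31*c - 30) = (c - 3)^2*(c - 2)*(c^2 - 7*c + 10) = (c - 3)^2*(c - 2)^2*(c - 5)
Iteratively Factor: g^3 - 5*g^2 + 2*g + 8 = (g + 1)*(g^2 - 6*g + 8) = (g - 4)*(g + 1)*(g - 2)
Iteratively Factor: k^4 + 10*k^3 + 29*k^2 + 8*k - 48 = (k - 1)*(k^3 + 11*k^2 + 40*k + 48) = (k - 1)*(k + 4)*(k^2 + 7*k + 12) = (k - 1)*(k + 4)^2*(k + 3)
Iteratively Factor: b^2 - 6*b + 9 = (b - 3)*(b - 3)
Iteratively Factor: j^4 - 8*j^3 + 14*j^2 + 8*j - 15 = (j - 1)*(j^3 - 7*j^2 + 7*j + 15) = (j - 1)*(j + 1)*(j^2 - 8*j + 15) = (j - 3)*(j - 1)*(j + 1)*(j - 5)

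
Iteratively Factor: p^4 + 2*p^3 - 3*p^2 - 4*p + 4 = (p - 1)*(p^3 + 3*p^2 - 4) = (p - 1)*(p + 2)*(p^2 + p - 2) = (p - 1)*(p + 2)^2*(p - 1)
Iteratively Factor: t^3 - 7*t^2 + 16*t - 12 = (t - 2)*(t^2 - 5*t + 6) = (t - 2)^2*(t - 3)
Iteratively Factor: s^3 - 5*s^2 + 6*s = (s - 3)*(s^2 - 2*s) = s*(s - 3)*(s - 2)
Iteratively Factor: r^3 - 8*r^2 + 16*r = (r - 4)*(r^2 - 4*r) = r*(r - 4)*(r - 4)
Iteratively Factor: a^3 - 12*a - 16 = (a + 2)*(a^2 - 2*a - 8) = (a + 2)^2*(a - 4)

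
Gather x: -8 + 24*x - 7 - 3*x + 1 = 21*x - 14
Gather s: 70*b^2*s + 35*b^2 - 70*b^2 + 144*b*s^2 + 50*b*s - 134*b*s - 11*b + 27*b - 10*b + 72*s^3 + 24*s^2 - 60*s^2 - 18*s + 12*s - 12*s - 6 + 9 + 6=-35*b^2 + 6*b + 72*s^3 + s^2*(144*b - 36) + s*(70*b^2 - 84*b - 18) + 9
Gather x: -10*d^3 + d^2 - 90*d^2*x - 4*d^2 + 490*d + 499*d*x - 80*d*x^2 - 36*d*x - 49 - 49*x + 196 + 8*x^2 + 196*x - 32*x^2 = -10*d^3 - 3*d^2 + 490*d + x^2*(-80*d - 24) + x*(-90*d^2 + 463*d + 147) + 147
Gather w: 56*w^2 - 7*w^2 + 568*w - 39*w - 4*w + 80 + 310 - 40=49*w^2 + 525*w + 350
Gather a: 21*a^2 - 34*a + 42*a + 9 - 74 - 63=21*a^2 + 8*a - 128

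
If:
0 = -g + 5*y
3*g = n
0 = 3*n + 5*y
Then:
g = 0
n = 0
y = 0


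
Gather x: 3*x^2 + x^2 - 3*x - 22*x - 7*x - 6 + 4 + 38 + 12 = 4*x^2 - 32*x + 48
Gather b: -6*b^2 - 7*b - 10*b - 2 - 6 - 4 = -6*b^2 - 17*b - 12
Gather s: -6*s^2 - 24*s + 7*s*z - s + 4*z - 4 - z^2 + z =-6*s^2 + s*(7*z - 25) - z^2 + 5*z - 4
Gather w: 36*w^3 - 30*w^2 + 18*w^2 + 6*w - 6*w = 36*w^3 - 12*w^2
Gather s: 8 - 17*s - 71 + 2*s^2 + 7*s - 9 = 2*s^2 - 10*s - 72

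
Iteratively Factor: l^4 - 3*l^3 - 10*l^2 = (l)*(l^3 - 3*l^2 - 10*l) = l*(l - 5)*(l^2 + 2*l) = l^2*(l - 5)*(l + 2)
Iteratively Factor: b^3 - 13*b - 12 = (b + 1)*(b^2 - b - 12) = (b + 1)*(b + 3)*(b - 4)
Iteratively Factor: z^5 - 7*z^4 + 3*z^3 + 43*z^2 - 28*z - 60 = (z - 2)*(z^4 - 5*z^3 - 7*z^2 + 29*z + 30) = (z - 2)*(z + 1)*(z^3 - 6*z^2 - z + 30) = (z - 3)*(z - 2)*(z + 1)*(z^2 - 3*z - 10) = (z - 3)*(z - 2)*(z + 1)*(z + 2)*(z - 5)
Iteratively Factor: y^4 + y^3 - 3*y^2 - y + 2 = (y + 2)*(y^3 - y^2 - y + 1) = (y + 1)*(y + 2)*(y^2 - 2*y + 1) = (y - 1)*(y + 1)*(y + 2)*(y - 1)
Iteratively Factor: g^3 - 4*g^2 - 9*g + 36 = (g - 4)*(g^2 - 9) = (g - 4)*(g - 3)*(g + 3)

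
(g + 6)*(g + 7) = g^2 + 13*g + 42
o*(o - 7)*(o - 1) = o^3 - 8*o^2 + 7*o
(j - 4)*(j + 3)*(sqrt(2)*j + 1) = sqrt(2)*j^3 - sqrt(2)*j^2 + j^2 - 12*sqrt(2)*j - j - 12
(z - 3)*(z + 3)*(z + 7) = z^3 + 7*z^2 - 9*z - 63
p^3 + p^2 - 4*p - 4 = (p - 2)*(p + 1)*(p + 2)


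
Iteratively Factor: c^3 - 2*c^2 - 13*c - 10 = (c + 2)*(c^2 - 4*c - 5) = (c - 5)*(c + 2)*(c + 1)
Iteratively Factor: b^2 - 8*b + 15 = (b - 3)*(b - 5)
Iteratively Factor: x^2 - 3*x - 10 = (x + 2)*(x - 5)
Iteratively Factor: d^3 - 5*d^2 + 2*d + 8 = (d - 2)*(d^2 - 3*d - 4) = (d - 2)*(d + 1)*(d - 4)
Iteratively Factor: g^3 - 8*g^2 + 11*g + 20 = (g + 1)*(g^2 - 9*g + 20) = (g - 5)*(g + 1)*(g - 4)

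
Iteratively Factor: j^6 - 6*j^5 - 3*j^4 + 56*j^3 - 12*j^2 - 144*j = (j + 2)*(j^5 - 8*j^4 + 13*j^3 + 30*j^2 - 72*j) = (j - 3)*(j + 2)*(j^4 - 5*j^3 - 2*j^2 + 24*j) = (j - 3)^2*(j + 2)*(j^3 - 2*j^2 - 8*j) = j*(j - 3)^2*(j + 2)*(j^2 - 2*j - 8) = j*(j - 4)*(j - 3)^2*(j + 2)*(j + 2)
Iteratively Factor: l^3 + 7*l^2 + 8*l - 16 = (l + 4)*(l^2 + 3*l - 4) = (l - 1)*(l + 4)*(l + 4)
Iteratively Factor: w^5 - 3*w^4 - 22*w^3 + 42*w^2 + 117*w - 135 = (w + 3)*(w^4 - 6*w^3 - 4*w^2 + 54*w - 45) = (w - 3)*(w + 3)*(w^3 - 3*w^2 - 13*w + 15) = (w - 5)*(w - 3)*(w + 3)*(w^2 + 2*w - 3) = (w - 5)*(w - 3)*(w + 3)^2*(w - 1)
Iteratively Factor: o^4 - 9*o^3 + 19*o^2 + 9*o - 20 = (o - 1)*(o^3 - 8*o^2 + 11*o + 20) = (o - 1)*(o + 1)*(o^2 - 9*o + 20) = (o - 4)*(o - 1)*(o + 1)*(o - 5)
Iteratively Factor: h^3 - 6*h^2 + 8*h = (h)*(h^2 - 6*h + 8) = h*(h - 4)*(h - 2)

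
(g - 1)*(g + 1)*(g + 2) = g^3 + 2*g^2 - g - 2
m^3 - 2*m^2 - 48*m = m*(m - 8)*(m + 6)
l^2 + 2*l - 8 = (l - 2)*(l + 4)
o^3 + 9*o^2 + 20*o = o*(o + 4)*(o + 5)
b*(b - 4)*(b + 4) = b^3 - 16*b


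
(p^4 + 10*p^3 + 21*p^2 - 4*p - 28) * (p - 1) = p^5 + 9*p^4 + 11*p^3 - 25*p^2 - 24*p + 28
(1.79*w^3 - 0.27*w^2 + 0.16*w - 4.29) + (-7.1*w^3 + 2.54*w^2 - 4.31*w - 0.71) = -5.31*w^3 + 2.27*w^2 - 4.15*w - 5.0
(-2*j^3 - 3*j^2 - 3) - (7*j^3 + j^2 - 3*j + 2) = -9*j^3 - 4*j^2 + 3*j - 5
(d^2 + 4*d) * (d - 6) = d^3 - 2*d^2 - 24*d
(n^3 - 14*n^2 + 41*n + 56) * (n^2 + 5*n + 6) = n^5 - 9*n^4 - 23*n^3 + 177*n^2 + 526*n + 336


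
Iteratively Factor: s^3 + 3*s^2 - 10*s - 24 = (s - 3)*(s^2 + 6*s + 8) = (s - 3)*(s + 4)*(s + 2)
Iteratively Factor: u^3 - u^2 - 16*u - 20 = (u - 5)*(u^2 + 4*u + 4) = (u - 5)*(u + 2)*(u + 2)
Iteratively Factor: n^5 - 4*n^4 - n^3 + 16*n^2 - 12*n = (n - 2)*(n^4 - 2*n^3 - 5*n^2 + 6*n) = n*(n - 2)*(n^3 - 2*n^2 - 5*n + 6) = n*(n - 2)*(n - 1)*(n^2 - n - 6) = n*(n - 3)*(n - 2)*(n - 1)*(n + 2)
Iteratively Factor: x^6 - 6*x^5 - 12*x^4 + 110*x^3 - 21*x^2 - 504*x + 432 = (x - 3)*(x^5 - 3*x^4 - 21*x^3 + 47*x^2 + 120*x - 144) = (x - 3)*(x - 1)*(x^4 - 2*x^3 - 23*x^2 + 24*x + 144) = (x - 3)*(x - 1)*(x + 3)*(x^3 - 5*x^2 - 8*x + 48) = (x - 4)*(x - 3)*(x - 1)*(x + 3)*(x^2 - x - 12) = (x - 4)^2*(x - 3)*(x - 1)*(x + 3)*(x + 3)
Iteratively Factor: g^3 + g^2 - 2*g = (g - 1)*(g^2 + 2*g) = (g - 1)*(g + 2)*(g)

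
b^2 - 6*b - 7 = (b - 7)*(b + 1)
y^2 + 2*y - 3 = (y - 1)*(y + 3)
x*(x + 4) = x^2 + 4*x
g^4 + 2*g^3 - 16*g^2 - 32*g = g*(g - 4)*(g + 2)*(g + 4)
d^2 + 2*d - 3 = (d - 1)*(d + 3)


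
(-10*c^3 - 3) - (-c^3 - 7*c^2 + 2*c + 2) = -9*c^3 + 7*c^2 - 2*c - 5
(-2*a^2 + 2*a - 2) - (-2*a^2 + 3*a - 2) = -a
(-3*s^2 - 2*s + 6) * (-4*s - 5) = 12*s^3 + 23*s^2 - 14*s - 30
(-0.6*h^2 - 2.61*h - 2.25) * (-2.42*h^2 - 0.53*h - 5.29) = 1.452*h^4 + 6.6342*h^3 + 10.0023*h^2 + 14.9994*h + 11.9025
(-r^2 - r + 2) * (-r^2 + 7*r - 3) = r^4 - 6*r^3 - 6*r^2 + 17*r - 6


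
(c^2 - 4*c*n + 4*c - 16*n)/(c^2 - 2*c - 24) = (c - 4*n)/(c - 6)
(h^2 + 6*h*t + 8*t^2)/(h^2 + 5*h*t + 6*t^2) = (h + 4*t)/(h + 3*t)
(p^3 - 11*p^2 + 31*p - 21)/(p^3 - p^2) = 1 - 10/p + 21/p^2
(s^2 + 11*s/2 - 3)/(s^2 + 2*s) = (s^2 + 11*s/2 - 3)/(s*(s + 2))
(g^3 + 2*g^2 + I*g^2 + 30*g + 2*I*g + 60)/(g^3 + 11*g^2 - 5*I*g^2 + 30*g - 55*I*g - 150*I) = (g^2 + g*(2 + 6*I) + 12*I)/(g^2 + 11*g + 30)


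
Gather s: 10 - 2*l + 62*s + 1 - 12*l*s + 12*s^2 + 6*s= -2*l + 12*s^2 + s*(68 - 12*l) + 11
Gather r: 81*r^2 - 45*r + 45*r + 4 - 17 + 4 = 81*r^2 - 9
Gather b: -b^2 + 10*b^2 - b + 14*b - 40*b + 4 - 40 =9*b^2 - 27*b - 36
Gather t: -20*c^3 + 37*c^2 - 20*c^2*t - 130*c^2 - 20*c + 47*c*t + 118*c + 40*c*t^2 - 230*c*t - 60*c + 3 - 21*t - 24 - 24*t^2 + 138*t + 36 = -20*c^3 - 93*c^2 + 38*c + t^2*(40*c - 24) + t*(-20*c^2 - 183*c + 117) + 15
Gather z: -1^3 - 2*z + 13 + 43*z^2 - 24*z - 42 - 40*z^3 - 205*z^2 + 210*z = -40*z^3 - 162*z^2 + 184*z - 30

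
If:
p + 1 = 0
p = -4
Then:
No Solution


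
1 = 1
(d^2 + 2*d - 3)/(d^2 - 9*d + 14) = (d^2 + 2*d - 3)/(d^2 - 9*d + 14)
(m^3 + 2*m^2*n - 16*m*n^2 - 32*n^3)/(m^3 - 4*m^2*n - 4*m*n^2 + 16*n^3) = (m + 4*n)/(m - 2*n)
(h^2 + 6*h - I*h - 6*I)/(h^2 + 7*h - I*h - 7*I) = (h + 6)/(h + 7)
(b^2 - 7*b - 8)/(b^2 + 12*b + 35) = (b^2 - 7*b - 8)/(b^2 + 12*b + 35)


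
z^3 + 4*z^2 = z^2*(z + 4)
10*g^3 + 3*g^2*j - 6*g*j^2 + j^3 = (-5*g + j)*(-2*g + j)*(g + j)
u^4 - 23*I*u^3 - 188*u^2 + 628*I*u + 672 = (u - 8*I)*(u - 7*I)*(u - 6*I)*(u - 2*I)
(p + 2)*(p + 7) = p^2 + 9*p + 14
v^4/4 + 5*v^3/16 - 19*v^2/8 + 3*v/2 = v*(v/4 + 1)*(v - 2)*(v - 3/4)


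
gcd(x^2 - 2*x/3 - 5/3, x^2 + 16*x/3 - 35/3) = x - 5/3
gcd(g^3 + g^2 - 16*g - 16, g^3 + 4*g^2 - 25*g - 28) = g^2 - 3*g - 4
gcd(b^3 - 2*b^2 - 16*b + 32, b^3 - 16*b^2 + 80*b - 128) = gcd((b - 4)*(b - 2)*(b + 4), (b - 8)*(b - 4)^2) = b - 4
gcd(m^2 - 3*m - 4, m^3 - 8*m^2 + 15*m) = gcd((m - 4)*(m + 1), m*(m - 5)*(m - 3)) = 1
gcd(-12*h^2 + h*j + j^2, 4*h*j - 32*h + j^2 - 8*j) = 4*h + j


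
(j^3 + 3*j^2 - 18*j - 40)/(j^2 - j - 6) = (j^2 + j - 20)/(j - 3)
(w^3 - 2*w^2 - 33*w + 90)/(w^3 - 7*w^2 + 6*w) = (w^3 - 2*w^2 - 33*w + 90)/(w*(w^2 - 7*w + 6))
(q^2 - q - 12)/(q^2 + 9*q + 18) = (q - 4)/(q + 6)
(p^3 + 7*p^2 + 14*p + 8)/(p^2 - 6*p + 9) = (p^3 + 7*p^2 + 14*p + 8)/(p^2 - 6*p + 9)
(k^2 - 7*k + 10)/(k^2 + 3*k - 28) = (k^2 - 7*k + 10)/(k^2 + 3*k - 28)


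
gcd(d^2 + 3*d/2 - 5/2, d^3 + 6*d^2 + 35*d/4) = d + 5/2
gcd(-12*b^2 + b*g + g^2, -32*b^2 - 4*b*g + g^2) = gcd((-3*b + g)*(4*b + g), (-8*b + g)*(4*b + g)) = 4*b + g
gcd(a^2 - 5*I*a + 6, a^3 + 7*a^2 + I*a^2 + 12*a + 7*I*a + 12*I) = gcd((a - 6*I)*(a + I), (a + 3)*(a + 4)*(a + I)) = a + I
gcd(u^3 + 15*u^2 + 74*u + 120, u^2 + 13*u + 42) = u + 6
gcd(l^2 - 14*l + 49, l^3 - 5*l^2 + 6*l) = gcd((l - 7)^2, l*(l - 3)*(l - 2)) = 1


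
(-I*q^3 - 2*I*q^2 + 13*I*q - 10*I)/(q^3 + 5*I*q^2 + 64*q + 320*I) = I*(-q^3 - 2*q^2 + 13*q - 10)/(q^3 + 5*I*q^2 + 64*q + 320*I)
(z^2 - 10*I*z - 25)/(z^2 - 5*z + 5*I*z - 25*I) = (z^2 - 10*I*z - 25)/(z^2 + 5*z*(-1 + I) - 25*I)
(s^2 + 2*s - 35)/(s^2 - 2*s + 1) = (s^2 + 2*s - 35)/(s^2 - 2*s + 1)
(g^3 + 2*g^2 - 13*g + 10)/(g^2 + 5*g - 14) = (g^2 + 4*g - 5)/(g + 7)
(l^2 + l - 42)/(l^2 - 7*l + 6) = (l + 7)/(l - 1)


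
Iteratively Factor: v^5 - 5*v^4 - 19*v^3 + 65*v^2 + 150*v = (v)*(v^4 - 5*v^3 - 19*v^2 + 65*v + 150) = v*(v - 5)*(v^3 - 19*v - 30) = v*(v - 5)^2*(v^2 + 5*v + 6) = v*(v - 5)^2*(v + 3)*(v + 2)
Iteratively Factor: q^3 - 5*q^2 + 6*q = (q)*(q^2 - 5*q + 6) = q*(q - 3)*(q - 2)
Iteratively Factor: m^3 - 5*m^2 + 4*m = (m - 1)*(m^2 - 4*m) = m*(m - 1)*(m - 4)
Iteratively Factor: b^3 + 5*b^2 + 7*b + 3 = (b + 1)*(b^2 + 4*b + 3) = (b + 1)*(b + 3)*(b + 1)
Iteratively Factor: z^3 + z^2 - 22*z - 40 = (z + 2)*(z^2 - z - 20) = (z - 5)*(z + 2)*(z + 4)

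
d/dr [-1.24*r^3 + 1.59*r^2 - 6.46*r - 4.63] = -3.72*r^2 + 3.18*r - 6.46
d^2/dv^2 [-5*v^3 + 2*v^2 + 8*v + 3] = 4 - 30*v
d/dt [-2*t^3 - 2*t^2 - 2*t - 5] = -6*t^2 - 4*t - 2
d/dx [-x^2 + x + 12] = 1 - 2*x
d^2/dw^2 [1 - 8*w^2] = -16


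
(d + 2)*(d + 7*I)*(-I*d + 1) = -I*d^3 + 8*d^2 - 2*I*d^2 + 16*d + 7*I*d + 14*I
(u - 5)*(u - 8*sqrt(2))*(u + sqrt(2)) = u^3 - 7*sqrt(2)*u^2 - 5*u^2 - 16*u + 35*sqrt(2)*u + 80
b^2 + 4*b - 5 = (b - 1)*(b + 5)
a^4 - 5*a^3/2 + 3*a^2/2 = a^2*(a - 3/2)*(a - 1)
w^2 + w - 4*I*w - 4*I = (w + 1)*(w - 4*I)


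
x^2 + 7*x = x*(x + 7)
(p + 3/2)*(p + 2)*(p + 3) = p^3 + 13*p^2/2 + 27*p/2 + 9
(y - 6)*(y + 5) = y^2 - y - 30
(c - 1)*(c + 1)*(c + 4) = c^3 + 4*c^2 - c - 4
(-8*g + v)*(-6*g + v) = 48*g^2 - 14*g*v + v^2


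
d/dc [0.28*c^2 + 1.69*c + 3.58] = 0.56*c + 1.69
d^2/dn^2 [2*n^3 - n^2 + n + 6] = 12*n - 2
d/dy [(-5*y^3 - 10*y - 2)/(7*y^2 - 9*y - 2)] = (-35*y^4 + 90*y^3 + 100*y^2 + 28*y + 2)/(49*y^4 - 126*y^3 + 53*y^2 + 36*y + 4)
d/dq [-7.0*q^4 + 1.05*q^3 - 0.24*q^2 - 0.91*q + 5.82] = -28.0*q^3 + 3.15*q^2 - 0.48*q - 0.91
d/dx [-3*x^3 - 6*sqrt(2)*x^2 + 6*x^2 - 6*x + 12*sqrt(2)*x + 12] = -9*x^2 - 12*sqrt(2)*x + 12*x - 6 + 12*sqrt(2)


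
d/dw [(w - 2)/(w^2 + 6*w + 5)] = (w^2 + 6*w - 2*(w - 2)*(w + 3) + 5)/(w^2 + 6*w + 5)^2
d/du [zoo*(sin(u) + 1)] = zoo*cos(u)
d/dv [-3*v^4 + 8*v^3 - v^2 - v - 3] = -12*v^3 + 24*v^2 - 2*v - 1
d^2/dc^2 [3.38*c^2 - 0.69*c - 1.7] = 6.76000000000000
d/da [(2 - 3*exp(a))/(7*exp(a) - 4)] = -2*exp(a)/(7*exp(a) - 4)^2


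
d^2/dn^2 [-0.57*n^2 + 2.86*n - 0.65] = -1.14000000000000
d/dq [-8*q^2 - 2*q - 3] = -16*q - 2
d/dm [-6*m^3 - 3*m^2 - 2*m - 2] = -18*m^2 - 6*m - 2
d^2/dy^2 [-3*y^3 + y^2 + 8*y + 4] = 2 - 18*y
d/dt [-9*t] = -9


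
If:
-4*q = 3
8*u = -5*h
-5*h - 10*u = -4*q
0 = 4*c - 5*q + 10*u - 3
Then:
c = 57/16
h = 12/5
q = -3/4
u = -3/2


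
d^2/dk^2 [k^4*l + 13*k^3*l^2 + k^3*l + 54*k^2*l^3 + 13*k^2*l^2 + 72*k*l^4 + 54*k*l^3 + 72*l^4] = 2*l*(6*k^2 + 39*k*l + 3*k + 54*l^2 + 13*l)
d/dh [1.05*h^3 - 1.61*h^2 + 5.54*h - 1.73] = 3.15*h^2 - 3.22*h + 5.54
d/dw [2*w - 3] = 2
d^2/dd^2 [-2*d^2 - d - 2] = -4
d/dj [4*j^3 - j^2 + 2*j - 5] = 12*j^2 - 2*j + 2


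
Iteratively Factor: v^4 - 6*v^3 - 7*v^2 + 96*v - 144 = (v - 3)*(v^3 - 3*v^2 - 16*v + 48) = (v - 3)*(v + 4)*(v^2 - 7*v + 12) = (v - 4)*(v - 3)*(v + 4)*(v - 3)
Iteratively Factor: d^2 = (d)*(d)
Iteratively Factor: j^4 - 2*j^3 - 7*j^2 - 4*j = (j)*(j^3 - 2*j^2 - 7*j - 4) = j*(j + 1)*(j^2 - 3*j - 4) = j*(j - 4)*(j + 1)*(j + 1)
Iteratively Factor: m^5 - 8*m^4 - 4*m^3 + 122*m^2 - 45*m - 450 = (m - 5)*(m^4 - 3*m^3 - 19*m^2 + 27*m + 90) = (m - 5)*(m - 3)*(m^3 - 19*m - 30) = (m - 5)^2*(m - 3)*(m^2 + 5*m + 6) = (m - 5)^2*(m - 3)*(m + 3)*(m + 2)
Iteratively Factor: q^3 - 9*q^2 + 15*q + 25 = (q + 1)*(q^2 - 10*q + 25) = (q - 5)*(q + 1)*(q - 5)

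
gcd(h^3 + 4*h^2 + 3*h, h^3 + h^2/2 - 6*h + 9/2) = h + 3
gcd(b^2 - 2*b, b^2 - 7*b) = b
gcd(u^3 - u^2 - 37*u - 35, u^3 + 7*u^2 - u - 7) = u + 1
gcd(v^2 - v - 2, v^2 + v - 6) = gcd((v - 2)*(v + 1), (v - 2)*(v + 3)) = v - 2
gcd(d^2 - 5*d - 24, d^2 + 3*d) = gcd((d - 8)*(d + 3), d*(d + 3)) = d + 3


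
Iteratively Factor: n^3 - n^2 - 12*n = (n - 4)*(n^2 + 3*n) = n*(n - 4)*(n + 3)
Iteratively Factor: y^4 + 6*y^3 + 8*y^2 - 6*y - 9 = (y + 1)*(y^3 + 5*y^2 + 3*y - 9) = (y + 1)*(y + 3)*(y^2 + 2*y - 3) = (y - 1)*(y + 1)*(y + 3)*(y + 3)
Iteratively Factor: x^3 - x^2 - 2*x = (x + 1)*(x^2 - 2*x) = (x - 2)*(x + 1)*(x)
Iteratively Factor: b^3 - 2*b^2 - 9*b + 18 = (b - 2)*(b^2 - 9) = (b - 3)*(b - 2)*(b + 3)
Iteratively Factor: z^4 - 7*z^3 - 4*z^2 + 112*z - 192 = (z + 4)*(z^3 - 11*z^2 + 40*z - 48) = (z - 3)*(z + 4)*(z^2 - 8*z + 16) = (z - 4)*(z - 3)*(z + 4)*(z - 4)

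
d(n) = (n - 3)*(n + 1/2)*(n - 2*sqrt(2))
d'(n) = (n - 3)*(n + 1/2) + (n - 3)*(n - 2*sqrt(2)) + (n + 1/2)*(n - 2*sqrt(2))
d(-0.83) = -4.62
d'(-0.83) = 16.48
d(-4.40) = -208.61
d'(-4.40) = 110.54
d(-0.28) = 2.24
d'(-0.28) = 8.79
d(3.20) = 0.27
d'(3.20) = 2.19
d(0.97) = 5.55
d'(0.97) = -1.94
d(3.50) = 1.34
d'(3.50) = 5.02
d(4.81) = 19.05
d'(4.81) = 23.72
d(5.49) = 39.70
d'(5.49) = 37.49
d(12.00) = 1031.80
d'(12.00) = 309.69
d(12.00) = 1031.80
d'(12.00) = 309.69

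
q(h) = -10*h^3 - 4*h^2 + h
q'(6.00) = -1127.00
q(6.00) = -2298.00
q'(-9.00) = -2357.00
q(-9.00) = 6957.00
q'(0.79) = -24.04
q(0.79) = -6.64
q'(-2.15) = -120.48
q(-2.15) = 78.74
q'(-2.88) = -224.79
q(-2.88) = 202.82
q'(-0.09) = 1.48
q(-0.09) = -0.12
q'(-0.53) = -3.19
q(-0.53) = -0.16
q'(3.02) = -296.77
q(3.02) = -308.90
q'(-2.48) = -163.67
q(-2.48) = 125.45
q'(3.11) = -314.04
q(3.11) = -336.38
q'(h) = -30*h^2 - 8*h + 1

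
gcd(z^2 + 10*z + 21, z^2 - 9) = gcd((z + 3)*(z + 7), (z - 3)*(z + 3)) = z + 3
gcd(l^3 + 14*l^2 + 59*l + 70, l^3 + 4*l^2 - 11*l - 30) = l^2 + 7*l + 10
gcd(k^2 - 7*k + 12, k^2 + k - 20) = k - 4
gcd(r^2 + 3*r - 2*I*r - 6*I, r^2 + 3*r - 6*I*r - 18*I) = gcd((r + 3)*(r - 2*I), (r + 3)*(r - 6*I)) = r + 3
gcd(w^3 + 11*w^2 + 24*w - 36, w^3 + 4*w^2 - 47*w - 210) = w + 6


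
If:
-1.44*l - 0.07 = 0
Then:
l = -0.05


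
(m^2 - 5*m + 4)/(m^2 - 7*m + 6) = (m - 4)/(m - 6)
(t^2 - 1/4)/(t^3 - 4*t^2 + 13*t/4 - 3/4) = (2*t + 1)/(2*t^2 - 7*t + 3)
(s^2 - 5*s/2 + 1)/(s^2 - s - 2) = (s - 1/2)/(s + 1)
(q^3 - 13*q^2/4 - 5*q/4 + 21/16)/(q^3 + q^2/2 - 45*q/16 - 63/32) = 2*(4*q^2 - 16*q + 7)/(8*q^2 - 2*q - 21)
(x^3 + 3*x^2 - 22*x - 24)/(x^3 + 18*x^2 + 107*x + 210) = (x^2 - 3*x - 4)/(x^2 + 12*x + 35)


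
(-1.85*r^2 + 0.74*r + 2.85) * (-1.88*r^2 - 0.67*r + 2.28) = 3.478*r^4 - 0.1517*r^3 - 10.0718*r^2 - 0.2223*r + 6.498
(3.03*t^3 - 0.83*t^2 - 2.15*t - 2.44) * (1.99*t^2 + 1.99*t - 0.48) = 6.0297*t^5 + 4.378*t^4 - 7.3846*t^3 - 8.7357*t^2 - 3.8236*t + 1.1712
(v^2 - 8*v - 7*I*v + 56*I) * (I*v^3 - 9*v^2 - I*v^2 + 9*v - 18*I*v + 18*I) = I*v^5 - 2*v^4 - 9*I*v^4 + 18*v^3 + 53*I*v^3 - 142*v^2 - 405*I*v^2 + 1134*v + 360*I*v - 1008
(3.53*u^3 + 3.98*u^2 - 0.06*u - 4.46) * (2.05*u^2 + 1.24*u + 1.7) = 7.2365*u^5 + 12.5362*u^4 + 10.8132*u^3 - 2.4514*u^2 - 5.6324*u - 7.582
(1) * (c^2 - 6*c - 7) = c^2 - 6*c - 7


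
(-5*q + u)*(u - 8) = -5*q*u + 40*q + u^2 - 8*u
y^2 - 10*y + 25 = (y - 5)^2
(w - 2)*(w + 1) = w^2 - w - 2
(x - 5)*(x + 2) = x^2 - 3*x - 10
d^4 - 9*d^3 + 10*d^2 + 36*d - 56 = (d - 7)*(d - 2)^2*(d + 2)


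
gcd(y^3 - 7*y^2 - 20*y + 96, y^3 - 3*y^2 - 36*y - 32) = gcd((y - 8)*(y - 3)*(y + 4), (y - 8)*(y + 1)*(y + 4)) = y^2 - 4*y - 32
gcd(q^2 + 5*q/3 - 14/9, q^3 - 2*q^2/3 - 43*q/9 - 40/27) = 1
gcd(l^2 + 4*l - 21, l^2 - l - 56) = l + 7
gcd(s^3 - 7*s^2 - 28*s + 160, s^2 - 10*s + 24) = s - 4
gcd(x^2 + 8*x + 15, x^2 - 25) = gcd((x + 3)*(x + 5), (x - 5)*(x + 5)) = x + 5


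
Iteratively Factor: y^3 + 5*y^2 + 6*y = (y)*(y^2 + 5*y + 6) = y*(y + 3)*(y + 2)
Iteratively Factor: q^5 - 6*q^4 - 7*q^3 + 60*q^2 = (q + 3)*(q^4 - 9*q^3 + 20*q^2) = (q - 5)*(q + 3)*(q^3 - 4*q^2) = q*(q - 5)*(q + 3)*(q^2 - 4*q) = q^2*(q - 5)*(q + 3)*(q - 4)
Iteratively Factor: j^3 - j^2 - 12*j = (j)*(j^2 - j - 12) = j*(j + 3)*(j - 4)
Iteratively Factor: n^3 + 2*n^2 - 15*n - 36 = (n + 3)*(n^2 - n - 12) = (n + 3)^2*(n - 4)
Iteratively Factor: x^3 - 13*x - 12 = (x + 1)*(x^2 - x - 12) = (x + 1)*(x + 3)*(x - 4)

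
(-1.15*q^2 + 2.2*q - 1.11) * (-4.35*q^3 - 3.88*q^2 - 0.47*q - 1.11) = 5.0025*q^5 - 5.108*q^4 - 3.167*q^3 + 4.5493*q^2 - 1.9203*q + 1.2321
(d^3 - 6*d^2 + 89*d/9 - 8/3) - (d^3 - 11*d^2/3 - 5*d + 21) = -7*d^2/3 + 134*d/9 - 71/3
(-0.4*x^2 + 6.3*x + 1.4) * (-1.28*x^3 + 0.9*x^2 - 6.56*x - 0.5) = 0.512*x^5 - 8.424*x^4 + 6.502*x^3 - 39.868*x^2 - 12.334*x - 0.7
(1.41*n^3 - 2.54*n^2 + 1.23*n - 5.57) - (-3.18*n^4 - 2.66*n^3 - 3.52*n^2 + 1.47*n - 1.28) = 3.18*n^4 + 4.07*n^3 + 0.98*n^2 - 0.24*n - 4.29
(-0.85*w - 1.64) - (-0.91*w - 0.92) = 0.0600000000000001*w - 0.72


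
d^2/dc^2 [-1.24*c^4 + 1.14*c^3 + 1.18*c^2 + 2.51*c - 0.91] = -14.88*c^2 + 6.84*c + 2.36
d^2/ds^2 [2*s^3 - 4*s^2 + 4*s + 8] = 12*s - 8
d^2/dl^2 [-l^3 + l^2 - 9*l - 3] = 2 - 6*l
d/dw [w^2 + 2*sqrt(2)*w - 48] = 2*w + 2*sqrt(2)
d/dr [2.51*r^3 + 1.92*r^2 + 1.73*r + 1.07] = 7.53*r^2 + 3.84*r + 1.73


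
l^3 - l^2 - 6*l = l*(l - 3)*(l + 2)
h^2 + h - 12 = (h - 3)*(h + 4)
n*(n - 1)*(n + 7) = n^3 + 6*n^2 - 7*n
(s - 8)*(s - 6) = s^2 - 14*s + 48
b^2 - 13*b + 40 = (b - 8)*(b - 5)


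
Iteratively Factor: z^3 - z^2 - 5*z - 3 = (z - 3)*(z^2 + 2*z + 1) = (z - 3)*(z + 1)*(z + 1)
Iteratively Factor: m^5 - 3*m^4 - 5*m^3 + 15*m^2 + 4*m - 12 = (m - 1)*(m^4 - 2*m^3 - 7*m^2 + 8*m + 12) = (m - 1)*(m + 2)*(m^3 - 4*m^2 + m + 6) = (m - 3)*(m - 1)*(m + 2)*(m^2 - m - 2) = (m - 3)*(m - 1)*(m + 1)*(m + 2)*(m - 2)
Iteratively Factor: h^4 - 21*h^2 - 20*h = (h - 5)*(h^3 + 5*h^2 + 4*h) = (h - 5)*(h + 4)*(h^2 + h) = (h - 5)*(h + 1)*(h + 4)*(h)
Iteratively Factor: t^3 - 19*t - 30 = (t + 2)*(t^2 - 2*t - 15) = (t + 2)*(t + 3)*(t - 5)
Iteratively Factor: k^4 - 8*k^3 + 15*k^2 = (k)*(k^3 - 8*k^2 + 15*k) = k*(k - 3)*(k^2 - 5*k) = k*(k - 5)*(k - 3)*(k)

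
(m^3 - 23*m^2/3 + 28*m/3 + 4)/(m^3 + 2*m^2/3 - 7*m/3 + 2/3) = (3*m^3 - 23*m^2 + 28*m + 12)/(3*m^3 + 2*m^2 - 7*m + 2)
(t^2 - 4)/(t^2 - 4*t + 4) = (t + 2)/(t - 2)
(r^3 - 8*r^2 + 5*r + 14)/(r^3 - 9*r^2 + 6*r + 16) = (r - 7)/(r - 8)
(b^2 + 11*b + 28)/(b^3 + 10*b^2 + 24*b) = (b + 7)/(b*(b + 6))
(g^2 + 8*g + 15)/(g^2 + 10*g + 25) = (g + 3)/(g + 5)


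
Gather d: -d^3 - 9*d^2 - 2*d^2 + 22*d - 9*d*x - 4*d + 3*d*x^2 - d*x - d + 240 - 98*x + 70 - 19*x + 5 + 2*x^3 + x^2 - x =-d^3 - 11*d^2 + d*(3*x^2 - 10*x + 17) + 2*x^3 + x^2 - 118*x + 315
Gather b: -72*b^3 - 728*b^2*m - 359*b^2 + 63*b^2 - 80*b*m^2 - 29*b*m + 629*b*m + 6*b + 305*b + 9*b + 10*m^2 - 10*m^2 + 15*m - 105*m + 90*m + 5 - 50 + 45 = -72*b^3 + b^2*(-728*m - 296) + b*(-80*m^2 + 600*m + 320)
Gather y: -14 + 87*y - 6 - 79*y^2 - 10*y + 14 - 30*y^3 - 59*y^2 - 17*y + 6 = -30*y^3 - 138*y^2 + 60*y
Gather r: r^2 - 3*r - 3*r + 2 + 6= r^2 - 6*r + 8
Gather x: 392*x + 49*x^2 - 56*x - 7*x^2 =42*x^2 + 336*x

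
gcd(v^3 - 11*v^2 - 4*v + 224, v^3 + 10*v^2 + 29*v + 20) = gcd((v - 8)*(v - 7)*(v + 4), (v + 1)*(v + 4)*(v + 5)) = v + 4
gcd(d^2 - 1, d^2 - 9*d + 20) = 1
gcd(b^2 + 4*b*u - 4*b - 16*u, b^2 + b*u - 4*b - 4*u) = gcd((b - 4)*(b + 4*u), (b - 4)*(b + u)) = b - 4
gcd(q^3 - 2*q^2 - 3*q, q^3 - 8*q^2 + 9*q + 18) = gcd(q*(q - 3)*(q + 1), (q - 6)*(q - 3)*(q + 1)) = q^2 - 2*q - 3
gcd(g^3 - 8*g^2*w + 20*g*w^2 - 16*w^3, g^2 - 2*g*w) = -g + 2*w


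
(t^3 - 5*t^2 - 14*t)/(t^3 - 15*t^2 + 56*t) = (t + 2)/(t - 8)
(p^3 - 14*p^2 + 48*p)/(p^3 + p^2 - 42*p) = (p - 8)/(p + 7)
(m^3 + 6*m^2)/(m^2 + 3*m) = m*(m + 6)/(m + 3)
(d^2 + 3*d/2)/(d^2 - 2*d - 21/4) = 2*d/(2*d - 7)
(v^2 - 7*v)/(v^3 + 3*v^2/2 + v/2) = 2*(v - 7)/(2*v^2 + 3*v + 1)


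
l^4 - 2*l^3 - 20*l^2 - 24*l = l*(l - 6)*(l + 2)^2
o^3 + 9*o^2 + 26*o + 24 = (o + 2)*(o + 3)*(o + 4)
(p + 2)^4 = p^4 + 8*p^3 + 24*p^2 + 32*p + 16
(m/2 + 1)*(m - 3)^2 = m^3/2 - 2*m^2 - 3*m/2 + 9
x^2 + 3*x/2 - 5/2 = (x - 1)*(x + 5/2)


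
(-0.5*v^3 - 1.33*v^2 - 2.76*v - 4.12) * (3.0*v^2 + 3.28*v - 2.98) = -1.5*v^5 - 5.63*v^4 - 11.1524*v^3 - 17.4494*v^2 - 5.2888*v + 12.2776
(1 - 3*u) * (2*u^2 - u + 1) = -6*u^3 + 5*u^2 - 4*u + 1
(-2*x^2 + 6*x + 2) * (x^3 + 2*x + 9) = -2*x^5 + 6*x^4 - 2*x^3 - 6*x^2 + 58*x + 18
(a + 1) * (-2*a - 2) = -2*a^2 - 4*a - 2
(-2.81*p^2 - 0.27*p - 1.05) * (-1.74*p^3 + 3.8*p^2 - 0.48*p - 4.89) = 4.8894*p^5 - 10.2082*p^4 + 2.1498*p^3 + 9.8805*p^2 + 1.8243*p + 5.1345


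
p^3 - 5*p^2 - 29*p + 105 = (p - 7)*(p - 3)*(p + 5)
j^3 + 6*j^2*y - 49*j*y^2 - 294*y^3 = (j - 7*y)*(j + 6*y)*(j + 7*y)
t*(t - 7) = t^2 - 7*t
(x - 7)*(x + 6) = x^2 - x - 42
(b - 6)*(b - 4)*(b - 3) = b^3 - 13*b^2 + 54*b - 72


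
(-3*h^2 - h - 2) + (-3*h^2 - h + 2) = -6*h^2 - 2*h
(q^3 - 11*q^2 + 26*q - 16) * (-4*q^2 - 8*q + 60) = -4*q^5 + 36*q^4 + 44*q^3 - 804*q^2 + 1688*q - 960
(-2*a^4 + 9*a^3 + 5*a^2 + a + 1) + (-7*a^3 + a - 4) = -2*a^4 + 2*a^3 + 5*a^2 + 2*a - 3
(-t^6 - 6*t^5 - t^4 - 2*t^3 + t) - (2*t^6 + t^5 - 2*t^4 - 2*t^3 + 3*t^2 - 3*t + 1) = -3*t^6 - 7*t^5 + t^4 - 3*t^2 + 4*t - 1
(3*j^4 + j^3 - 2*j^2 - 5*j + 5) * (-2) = -6*j^4 - 2*j^3 + 4*j^2 + 10*j - 10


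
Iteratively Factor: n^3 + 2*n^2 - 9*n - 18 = (n - 3)*(n^2 + 5*n + 6) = (n - 3)*(n + 2)*(n + 3)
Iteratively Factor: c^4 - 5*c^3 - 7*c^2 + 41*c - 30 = (c + 3)*(c^3 - 8*c^2 + 17*c - 10) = (c - 5)*(c + 3)*(c^2 - 3*c + 2) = (c - 5)*(c - 1)*(c + 3)*(c - 2)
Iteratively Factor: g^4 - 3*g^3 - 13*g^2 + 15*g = (g - 5)*(g^3 + 2*g^2 - 3*g) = (g - 5)*(g - 1)*(g^2 + 3*g) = (g - 5)*(g - 1)*(g + 3)*(g)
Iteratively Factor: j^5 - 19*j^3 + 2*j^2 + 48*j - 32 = (j - 1)*(j^4 + j^3 - 18*j^2 - 16*j + 32) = (j - 1)*(j + 2)*(j^3 - j^2 - 16*j + 16) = (j - 1)^2*(j + 2)*(j^2 - 16) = (j - 4)*(j - 1)^2*(j + 2)*(j + 4)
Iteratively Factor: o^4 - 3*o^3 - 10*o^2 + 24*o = (o)*(o^3 - 3*o^2 - 10*o + 24) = o*(o - 2)*(o^2 - o - 12) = o*(o - 4)*(o - 2)*(o + 3)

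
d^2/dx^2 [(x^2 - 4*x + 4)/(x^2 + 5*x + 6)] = 2*(-9*x^3 - 6*x^2 + 132*x + 232)/(x^6 + 15*x^5 + 93*x^4 + 305*x^3 + 558*x^2 + 540*x + 216)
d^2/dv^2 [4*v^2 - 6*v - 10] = 8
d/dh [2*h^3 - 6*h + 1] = 6*h^2 - 6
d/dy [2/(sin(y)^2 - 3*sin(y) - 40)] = 2*(3 - 2*sin(y))*cos(y)/((sin(y) - 8)^2*(sin(y) + 5)^2)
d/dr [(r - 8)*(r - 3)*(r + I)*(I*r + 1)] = I*(4*r^3 - 33*r^2 + 50*r - 11)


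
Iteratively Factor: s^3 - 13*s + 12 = (s + 4)*(s^2 - 4*s + 3) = (s - 3)*(s + 4)*(s - 1)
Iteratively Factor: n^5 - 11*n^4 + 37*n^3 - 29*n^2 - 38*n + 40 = (n + 1)*(n^4 - 12*n^3 + 49*n^2 - 78*n + 40) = (n - 4)*(n + 1)*(n^3 - 8*n^2 + 17*n - 10) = (n - 4)*(n - 2)*(n + 1)*(n^2 - 6*n + 5) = (n - 5)*(n - 4)*(n - 2)*(n + 1)*(n - 1)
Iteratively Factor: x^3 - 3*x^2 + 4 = (x - 2)*(x^2 - x - 2) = (x - 2)*(x + 1)*(x - 2)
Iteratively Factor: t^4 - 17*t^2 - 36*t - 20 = (t - 5)*(t^3 + 5*t^2 + 8*t + 4) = (t - 5)*(t + 1)*(t^2 + 4*t + 4) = (t - 5)*(t + 1)*(t + 2)*(t + 2)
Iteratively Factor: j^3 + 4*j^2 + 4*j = (j + 2)*(j^2 + 2*j) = j*(j + 2)*(j + 2)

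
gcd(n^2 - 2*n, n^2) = n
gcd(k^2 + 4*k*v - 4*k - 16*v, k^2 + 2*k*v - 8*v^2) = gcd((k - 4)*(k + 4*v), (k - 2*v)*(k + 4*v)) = k + 4*v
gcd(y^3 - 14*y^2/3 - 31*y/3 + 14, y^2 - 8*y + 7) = y - 1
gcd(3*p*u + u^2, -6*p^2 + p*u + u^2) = 3*p + u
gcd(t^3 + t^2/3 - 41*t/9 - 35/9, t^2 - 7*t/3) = t - 7/3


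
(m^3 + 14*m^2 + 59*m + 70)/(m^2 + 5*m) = m + 9 + 14/m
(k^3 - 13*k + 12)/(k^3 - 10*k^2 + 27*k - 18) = (k + 4)/(k - 6)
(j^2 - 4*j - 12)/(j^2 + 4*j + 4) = (j - 6)/(j + 2)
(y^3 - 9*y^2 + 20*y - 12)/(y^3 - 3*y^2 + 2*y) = (y - 6)/y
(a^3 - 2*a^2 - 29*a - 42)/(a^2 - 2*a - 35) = (a^2 + 5*a + 6)/(a + 5)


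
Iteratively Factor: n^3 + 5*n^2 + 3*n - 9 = (n + 3)*(n^2 + 2*n - 3) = (n - 1)*(n + 3)*(n + 3)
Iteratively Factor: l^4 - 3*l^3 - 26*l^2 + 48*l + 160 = (l + 2)*(l^3 - 5*l^2 - 16*l + 80) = (l - 4)*(l + 2)*(l^2 - l - 20) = (l - 5)*(l - 4)*(l + 2)*(l + 4)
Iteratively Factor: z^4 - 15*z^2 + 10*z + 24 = (z - 3)*(z^3 + 3*z^2 - 6*z - 8) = (z - 3)*(z + 4)*(z^2 - z - 2) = (z - 3)*(z - 2)*(z + 4)*(z + 1)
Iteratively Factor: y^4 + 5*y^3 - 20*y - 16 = (y + 1)*(y^3 + 4*y^2 - 4*y - 16) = (y + 1)*(y + 2)*(y^2 + 2*y - 8) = (y + 1)*(y + 2)*(y + 4)*(y - 2)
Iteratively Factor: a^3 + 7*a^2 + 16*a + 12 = (a + 2)*(a^2 + 5*a + 6) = (a + 2)^2*(a + 3)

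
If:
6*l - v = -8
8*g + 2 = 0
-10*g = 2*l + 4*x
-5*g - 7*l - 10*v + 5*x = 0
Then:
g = -1/4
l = -605/556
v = 409/278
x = 325/278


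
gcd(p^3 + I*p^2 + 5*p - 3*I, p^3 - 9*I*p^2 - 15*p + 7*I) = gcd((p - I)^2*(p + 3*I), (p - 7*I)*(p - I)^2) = p^2 - 2*I*p - 1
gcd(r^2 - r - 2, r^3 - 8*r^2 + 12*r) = r - 2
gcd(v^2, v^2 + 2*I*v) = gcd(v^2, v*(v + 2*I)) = v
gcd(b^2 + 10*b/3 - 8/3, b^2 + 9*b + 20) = b + 4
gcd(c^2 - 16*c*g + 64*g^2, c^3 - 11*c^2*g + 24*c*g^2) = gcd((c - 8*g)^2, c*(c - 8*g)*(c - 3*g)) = c - 8*g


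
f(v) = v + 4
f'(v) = 1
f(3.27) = 7.27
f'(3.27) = 1.00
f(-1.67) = 2.33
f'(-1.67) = 1.00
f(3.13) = 7.13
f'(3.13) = 1.00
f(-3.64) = 0.36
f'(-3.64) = 1.00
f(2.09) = 6.09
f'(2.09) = 1.00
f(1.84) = 5.84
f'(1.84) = 1.00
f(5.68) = 9.68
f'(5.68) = 1.00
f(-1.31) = 2.69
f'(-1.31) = 1.00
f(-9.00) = -5.00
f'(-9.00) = 1.00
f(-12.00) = -8.00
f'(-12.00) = 1.00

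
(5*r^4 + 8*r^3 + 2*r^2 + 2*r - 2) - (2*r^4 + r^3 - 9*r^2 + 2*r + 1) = 3*r^4 + 7*r^3 + 11*r^2 - 3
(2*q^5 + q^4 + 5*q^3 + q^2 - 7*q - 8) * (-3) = -6*q^5 - 3*q^4 - 15*q^3 - 3*q^2 + 21*q + 24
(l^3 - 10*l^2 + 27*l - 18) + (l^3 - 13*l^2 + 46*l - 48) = 2*l^3 - 23*l^2 + 73*l - 66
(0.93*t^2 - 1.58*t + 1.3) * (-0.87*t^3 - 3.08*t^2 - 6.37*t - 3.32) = -0.8091*t^5 - 1.4898*t^4 - 2.1887*t^3 + 2.973*t^2 - 3.0354*t - 4.316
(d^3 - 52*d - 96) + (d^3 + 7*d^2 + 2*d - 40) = 2*d^3 + 7*d^2 - 50*d - 136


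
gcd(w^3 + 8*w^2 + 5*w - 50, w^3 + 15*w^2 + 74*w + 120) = w + 5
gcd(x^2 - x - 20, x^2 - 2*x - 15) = x - 5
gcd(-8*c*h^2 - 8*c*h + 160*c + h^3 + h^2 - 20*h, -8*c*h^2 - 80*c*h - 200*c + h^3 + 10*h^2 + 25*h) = 8*c*h + 40*c - h^2 - 5*h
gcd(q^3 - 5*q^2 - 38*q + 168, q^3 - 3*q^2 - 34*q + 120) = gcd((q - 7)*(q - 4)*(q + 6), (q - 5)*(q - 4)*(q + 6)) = q^2 + 2*q - 24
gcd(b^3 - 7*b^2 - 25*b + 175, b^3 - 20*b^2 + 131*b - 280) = b^2 - 12*b + 35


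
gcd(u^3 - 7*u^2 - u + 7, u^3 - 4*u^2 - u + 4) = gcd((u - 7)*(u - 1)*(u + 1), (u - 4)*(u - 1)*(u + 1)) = u^2 - 1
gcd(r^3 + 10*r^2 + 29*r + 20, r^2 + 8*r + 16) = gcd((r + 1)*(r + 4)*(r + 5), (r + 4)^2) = r + 4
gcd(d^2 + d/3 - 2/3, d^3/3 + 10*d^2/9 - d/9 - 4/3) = 1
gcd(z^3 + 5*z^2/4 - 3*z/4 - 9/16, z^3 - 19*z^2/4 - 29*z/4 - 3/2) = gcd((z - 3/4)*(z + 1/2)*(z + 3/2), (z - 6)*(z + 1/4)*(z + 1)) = 1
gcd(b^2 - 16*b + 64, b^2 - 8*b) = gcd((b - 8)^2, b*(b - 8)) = b - 8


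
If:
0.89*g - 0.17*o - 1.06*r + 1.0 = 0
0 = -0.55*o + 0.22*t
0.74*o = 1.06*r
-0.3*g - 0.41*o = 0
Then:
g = -0.64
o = 0.47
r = 0.33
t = 1.18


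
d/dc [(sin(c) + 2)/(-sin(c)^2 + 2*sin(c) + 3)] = (4*sin(c) - cos(c)^2)*cos(c)/((sin(c) - 3)^2*(sin(c) + 1)^2)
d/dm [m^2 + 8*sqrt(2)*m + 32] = 2*m + 8*sqrt(2)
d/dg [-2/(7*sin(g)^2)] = 4*cos(g)/(7*sin(g)^3)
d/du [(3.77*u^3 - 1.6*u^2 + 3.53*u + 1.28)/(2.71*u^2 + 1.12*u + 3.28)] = (10.2167*u^4 + 8.4448*u^3 + 25.7385*u^2 - 17.4336*u + 10.1448)/(7.3441*u^4 + 6.0704*u^3 + 19.032*u^2 + 7.3472*u + 10.7584)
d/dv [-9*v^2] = -18*v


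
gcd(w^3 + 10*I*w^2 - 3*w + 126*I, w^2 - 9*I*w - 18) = w - 3*I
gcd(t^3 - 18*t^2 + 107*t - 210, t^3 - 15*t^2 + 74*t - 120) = t^2 - 11*t + 30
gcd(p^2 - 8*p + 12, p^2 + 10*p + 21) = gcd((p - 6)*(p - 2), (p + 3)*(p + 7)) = 1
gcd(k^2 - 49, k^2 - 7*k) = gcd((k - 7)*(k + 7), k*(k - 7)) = k - 7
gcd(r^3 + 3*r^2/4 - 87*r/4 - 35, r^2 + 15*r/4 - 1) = r + 4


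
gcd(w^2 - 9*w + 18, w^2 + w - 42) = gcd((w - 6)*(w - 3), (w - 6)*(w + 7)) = w - 6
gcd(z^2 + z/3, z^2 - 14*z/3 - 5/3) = z + 1/3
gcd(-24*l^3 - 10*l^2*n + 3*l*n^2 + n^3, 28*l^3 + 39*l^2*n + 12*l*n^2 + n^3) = 4*l + n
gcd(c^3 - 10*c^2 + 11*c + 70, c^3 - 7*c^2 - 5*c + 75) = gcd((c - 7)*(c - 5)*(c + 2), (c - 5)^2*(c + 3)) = c - 5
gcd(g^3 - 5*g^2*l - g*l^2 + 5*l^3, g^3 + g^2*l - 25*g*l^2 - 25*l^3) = g^2 - 4*g*l - 5*l^2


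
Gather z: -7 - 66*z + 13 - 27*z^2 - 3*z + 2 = -27*z^2 - 69*z + 8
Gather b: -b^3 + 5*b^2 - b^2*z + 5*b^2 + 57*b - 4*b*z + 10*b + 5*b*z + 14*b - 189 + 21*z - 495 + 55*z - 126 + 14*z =-b^3 + b^2*(10 - z) + b*(z + 81) + 90*z - 810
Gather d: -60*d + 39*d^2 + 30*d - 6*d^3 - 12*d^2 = -6*d^3 + 27*d^2 - 30*d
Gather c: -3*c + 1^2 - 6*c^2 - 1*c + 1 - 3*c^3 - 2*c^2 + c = -3*c^3 - 8*c^2 - 3*c + 2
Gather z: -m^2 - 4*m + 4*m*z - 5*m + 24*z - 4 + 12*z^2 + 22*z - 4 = -m^2 - 9*m + 12*z^2 + z*(4*m + 46) - 8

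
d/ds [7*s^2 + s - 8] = 14*s + 1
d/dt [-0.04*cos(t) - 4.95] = 0.04*sin(t)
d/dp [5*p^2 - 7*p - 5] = 10*p - 7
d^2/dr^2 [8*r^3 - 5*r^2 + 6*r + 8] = 48*r - 10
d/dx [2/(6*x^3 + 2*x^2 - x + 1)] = 2*(-18*x^2 - 4*x + 1)/(6*x^3 + 2*x^2 - x + 1)^2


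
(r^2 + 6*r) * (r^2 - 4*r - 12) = r^4 + 2*r^3 - 36*r^2 - 72*r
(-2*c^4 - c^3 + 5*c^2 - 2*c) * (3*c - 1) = -6*c^5 - c^4 + 16*c^3 - 11*c^2 + 2*c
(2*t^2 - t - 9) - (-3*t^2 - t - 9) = 5*t^2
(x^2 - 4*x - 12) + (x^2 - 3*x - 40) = 2*x^2 - 7*x - 52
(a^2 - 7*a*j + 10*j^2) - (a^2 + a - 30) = -7*a*j - a + 10*j^2 + 30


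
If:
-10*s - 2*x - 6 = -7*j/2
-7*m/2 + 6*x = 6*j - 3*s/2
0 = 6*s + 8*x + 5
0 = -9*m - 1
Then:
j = -1031/4428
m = -1/9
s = -2899/4428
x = -791/5904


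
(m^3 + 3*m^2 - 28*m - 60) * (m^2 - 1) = m^5 + 3*m^4 - 29*m^3 - 63*m^2 + 28*m + 60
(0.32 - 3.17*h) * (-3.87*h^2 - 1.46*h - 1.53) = 12.2679*h^3 + 3.3898*h^2 + 4.3829*h - 0.4896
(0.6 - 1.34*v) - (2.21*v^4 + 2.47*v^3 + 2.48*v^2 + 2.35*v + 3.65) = -2.21*v^4 - 2.47*v^3 - 2.48*v^2 - 3.69*v - 3.05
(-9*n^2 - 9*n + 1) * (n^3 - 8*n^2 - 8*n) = -9*n^5 + 63*n^4 + 145*n^3 + 64*n^2 - 8*n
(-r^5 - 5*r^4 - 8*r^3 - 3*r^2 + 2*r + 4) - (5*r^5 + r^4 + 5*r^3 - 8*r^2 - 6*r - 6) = -6*r^5 - 6*r^4 - 13*r^3 + 5*r^2 + 8*r + 10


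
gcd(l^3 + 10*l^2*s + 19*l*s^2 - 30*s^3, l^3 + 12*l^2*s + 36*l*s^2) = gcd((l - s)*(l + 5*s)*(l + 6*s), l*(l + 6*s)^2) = l + 6*s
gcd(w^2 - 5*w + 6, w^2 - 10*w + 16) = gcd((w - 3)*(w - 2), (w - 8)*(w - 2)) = w - 2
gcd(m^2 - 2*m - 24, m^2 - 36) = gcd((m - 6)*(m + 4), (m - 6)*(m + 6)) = m - 6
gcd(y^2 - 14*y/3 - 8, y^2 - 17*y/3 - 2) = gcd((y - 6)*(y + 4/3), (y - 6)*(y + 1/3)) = y - 6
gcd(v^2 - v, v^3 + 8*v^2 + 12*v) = v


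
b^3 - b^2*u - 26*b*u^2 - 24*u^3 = (b - 6*u)*(b + u)*(b + 4*u)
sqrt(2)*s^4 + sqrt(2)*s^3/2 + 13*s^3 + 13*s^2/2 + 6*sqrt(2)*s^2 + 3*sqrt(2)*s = s*(s + sqrt(2)/2)*(s + 6*sqrt(2))*(sqrt(2)*s + sqrt(2)/2)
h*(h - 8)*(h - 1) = h^3 - 9*h^2 + 8*h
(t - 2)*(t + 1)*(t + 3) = t^3 + 2*t^2 - 5*t - 6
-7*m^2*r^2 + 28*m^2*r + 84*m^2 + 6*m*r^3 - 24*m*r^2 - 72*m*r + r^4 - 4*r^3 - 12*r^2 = (-m + r)*(7*m + r)*(r - 6)*(r + 2)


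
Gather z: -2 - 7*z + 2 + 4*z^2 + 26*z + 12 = 4*z^2 + 19*z + 12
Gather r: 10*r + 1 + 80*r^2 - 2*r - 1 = 80*r^2 + 8*r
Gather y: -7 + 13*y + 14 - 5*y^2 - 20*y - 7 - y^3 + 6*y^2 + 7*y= -y^3 + y^2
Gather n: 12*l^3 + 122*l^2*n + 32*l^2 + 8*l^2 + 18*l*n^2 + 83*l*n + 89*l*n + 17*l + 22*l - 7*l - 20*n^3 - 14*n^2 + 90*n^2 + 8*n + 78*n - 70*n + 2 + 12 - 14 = 12*l^3 + 40*l^2 + 32*l - 20*n^3 + n^2*(18*l + 76) + n*(122*l^2 + 172*l + 16)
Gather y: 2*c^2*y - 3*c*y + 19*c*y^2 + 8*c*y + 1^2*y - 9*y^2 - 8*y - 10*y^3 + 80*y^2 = -10*y^3 + y^2*(19*c + 71) + y*(2*c^2 + 5*c - 7)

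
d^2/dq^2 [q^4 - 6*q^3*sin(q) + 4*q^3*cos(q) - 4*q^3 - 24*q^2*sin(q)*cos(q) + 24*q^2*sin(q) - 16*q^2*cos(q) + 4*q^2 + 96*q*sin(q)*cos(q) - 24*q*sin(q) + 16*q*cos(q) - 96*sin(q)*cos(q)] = 6*q^3*sin(q) - 4*q^3*cos(q) - 48*q^2*sin(q) + 48*q^2*sin(2*q) - 20*q^2*cos(q) + 12*q^2 + 52*q*sin(q) - 192*q*sin(2*q) + 104*q*cos(q) - 96*q*cos(2*q) - 24*q + 16*sin(q) + 168*sin(2*q) - 80*cos(q) + 192*cos(2*q) + 8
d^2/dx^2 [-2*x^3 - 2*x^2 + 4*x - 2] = -12*x - 4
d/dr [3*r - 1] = 3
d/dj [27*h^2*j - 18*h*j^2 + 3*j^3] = 27*h^2 - 36*h*j + 9*j^2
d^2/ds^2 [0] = 0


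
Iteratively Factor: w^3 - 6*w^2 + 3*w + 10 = (w - 5)*(w^2 - w - 2) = (w - 5)*(w + 1)*(w - 2)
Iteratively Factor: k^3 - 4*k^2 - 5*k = (k)*(k^2 - 4*k - 5) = k*(k + 1)*(k - 5)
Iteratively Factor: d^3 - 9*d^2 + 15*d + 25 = (d - 5)*(d^2 - 4*d - 5) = (d - 5)^2*(d + 1)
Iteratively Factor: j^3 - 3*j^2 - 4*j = (j)*(j^2 - 3*j - 4) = j*(j + 1)*(j - 4)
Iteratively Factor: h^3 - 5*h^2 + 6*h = (h)*(h^2 - 5*h + 6) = h*(h - 3)*(h - 2)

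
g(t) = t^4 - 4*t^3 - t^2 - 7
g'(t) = 4*t^3 - 12*t^2 - 2*t = 2*t*(2*t^2 - 6*t - 1)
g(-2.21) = 55.15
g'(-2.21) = -97.36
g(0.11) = -7.02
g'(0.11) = -0.36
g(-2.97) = 166.78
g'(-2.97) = -204.70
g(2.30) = -32.97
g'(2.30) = -19.41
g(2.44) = -35.62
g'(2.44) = -18.22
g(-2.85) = 143.45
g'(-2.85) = -184.37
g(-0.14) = -7.01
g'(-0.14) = 0.03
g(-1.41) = 6.18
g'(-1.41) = -32.25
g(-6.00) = 2117.00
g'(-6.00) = -1284.00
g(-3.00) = 173.00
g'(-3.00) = -210.00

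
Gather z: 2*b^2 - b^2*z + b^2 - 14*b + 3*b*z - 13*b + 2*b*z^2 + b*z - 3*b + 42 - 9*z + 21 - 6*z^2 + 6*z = 3*b^2 - 30*b + z^2*(2*b - 6) + z*(-b^2 + 4*b - 3) + 63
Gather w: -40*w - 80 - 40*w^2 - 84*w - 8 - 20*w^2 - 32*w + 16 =-60*w^2 - 156*w - 72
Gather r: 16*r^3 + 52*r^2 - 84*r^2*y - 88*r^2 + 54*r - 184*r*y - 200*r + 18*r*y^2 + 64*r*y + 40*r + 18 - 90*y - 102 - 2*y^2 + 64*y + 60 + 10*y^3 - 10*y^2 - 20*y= 16*r^3 + r^2*(-84*y - 36) + r*(18*y^2 - 120*y - 106) + 10*y^3 - 12*y^2 - 46*y - 24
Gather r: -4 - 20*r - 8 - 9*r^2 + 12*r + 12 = -9*r^2 - 8*r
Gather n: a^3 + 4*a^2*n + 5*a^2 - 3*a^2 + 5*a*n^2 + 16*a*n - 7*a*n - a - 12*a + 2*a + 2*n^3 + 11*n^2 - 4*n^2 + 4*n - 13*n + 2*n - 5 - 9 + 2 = a^3 + 2*a^2 - 11*a + 2*n^3 + n^2*(5*a + 7) + n*(4*a^2 + 9*a - 7) - 12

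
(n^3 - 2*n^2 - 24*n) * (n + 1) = n^4 - n^3 - 26*n^2 - 24*n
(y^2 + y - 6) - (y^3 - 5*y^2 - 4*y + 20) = -y^3 + 6*y^2 + 5*y - 26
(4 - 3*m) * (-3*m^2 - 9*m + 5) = 9*m^3 + 15*m^2 - 51*m + 20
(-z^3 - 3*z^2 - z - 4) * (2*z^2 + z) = -2*z^5 - 7*z^4 - 5*z^3 - 9*z^2 - 4*z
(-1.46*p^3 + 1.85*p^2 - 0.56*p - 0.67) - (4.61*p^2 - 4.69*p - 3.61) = -1.46*p^3 - 2.76*p^2 + 4.13*p + 2.94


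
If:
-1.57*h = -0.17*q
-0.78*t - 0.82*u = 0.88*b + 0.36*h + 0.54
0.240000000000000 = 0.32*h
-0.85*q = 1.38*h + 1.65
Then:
No Solution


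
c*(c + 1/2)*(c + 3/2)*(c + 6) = c^4 + 8*c^3 + 51*c^2/4 + 9*c/2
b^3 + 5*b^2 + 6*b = b*(b + 2)*(b + 3)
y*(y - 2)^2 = y^3 - 4*y^2 + 4*y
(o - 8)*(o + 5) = o^2 - 3*o - 40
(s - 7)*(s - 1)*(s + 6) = s^3 - 2*s^2 - 41*s + 42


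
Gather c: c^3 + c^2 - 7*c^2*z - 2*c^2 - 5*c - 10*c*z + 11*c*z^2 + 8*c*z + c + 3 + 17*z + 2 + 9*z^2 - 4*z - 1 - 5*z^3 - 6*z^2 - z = c^3 + c^2*(-7*z - 1) + c*(11*z^2 - 2*z - 4) - 5*z^3 + 3*z^2 + 12*z + 4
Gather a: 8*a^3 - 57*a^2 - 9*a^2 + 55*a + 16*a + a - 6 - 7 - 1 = 8*a^3 - 66*a^2 + 72*a - 14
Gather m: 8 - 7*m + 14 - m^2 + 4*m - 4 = -m^2 - 3*m + 18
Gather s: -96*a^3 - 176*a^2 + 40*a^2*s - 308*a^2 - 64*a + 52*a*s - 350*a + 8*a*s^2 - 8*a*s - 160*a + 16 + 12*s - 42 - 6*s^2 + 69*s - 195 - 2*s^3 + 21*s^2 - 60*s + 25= -96*a^3 - 484*a^2 - 574*a - 2*s^3 + s^2*(8*a + 15) + s*(40*a^2 + 44*a + 21) - 196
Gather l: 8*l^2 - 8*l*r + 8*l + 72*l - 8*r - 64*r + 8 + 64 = 8*l^2 + l*(80 - 8*r) - 72*r + 72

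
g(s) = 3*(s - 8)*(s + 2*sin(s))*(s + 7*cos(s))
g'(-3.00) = -8.04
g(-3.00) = -1075.55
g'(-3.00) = -8.04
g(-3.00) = -1075.55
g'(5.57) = -233.44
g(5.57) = -337.50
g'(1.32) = 315.58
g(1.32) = -199.57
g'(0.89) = 15.12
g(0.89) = -276.09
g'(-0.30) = -411.92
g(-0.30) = 141.72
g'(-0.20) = -461.82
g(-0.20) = 97.87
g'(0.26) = -447.69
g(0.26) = -126.28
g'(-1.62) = 906.77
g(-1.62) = -205.08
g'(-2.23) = 793.64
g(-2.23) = -762.27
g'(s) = 3*(1 - 7*sin(s))*(s - 8)*(s + 2*sin(s)) + 3*(s - 8)*(s + 7*cos(s))*(2*cos(s) + 1) + 3*(s + 2*sin(s))*(s + 7*cos(s))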